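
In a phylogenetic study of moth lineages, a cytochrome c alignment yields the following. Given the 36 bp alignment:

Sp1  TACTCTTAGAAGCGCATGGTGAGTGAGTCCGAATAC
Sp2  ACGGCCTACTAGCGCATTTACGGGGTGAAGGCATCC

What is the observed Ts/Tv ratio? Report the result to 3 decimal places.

Transitions are A↔G and C↔T; transversions are all other mismatches.
Transitions: 2. Transversions: 17.
R = 2/17 = 0.117647… ≈ 0.118 (to 3 d.p.).

0.118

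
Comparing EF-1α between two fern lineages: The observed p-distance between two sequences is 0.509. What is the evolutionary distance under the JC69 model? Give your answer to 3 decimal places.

d = −(3/4) ln(1 − 4p/3) = −0.75 ln(1 − 0.678667) = −0.75 ln(0.321333)
  = −0.75 × (-1.135277) = 0.851458 substitutions/site.

0.851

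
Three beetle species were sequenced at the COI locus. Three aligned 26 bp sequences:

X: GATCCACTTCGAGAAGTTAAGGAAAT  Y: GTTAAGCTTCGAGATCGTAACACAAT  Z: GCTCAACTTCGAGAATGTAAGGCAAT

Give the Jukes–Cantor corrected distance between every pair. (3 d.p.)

X–Y: 10/26 sites differ → p ≈ 0.384615, d = −0.75 ln(1 − 0.51282) = 0.539341 ≈ 0.539.
X–Z: 5/26 sites differ → p ≈ 0.192308, d = −0.75 ln(1 − 0.256411) = 0.222200 ≈ 0.222.
Y–Z: 7/26 sites differ → p ≈ 0.269231, d = −0.75 ln(1 − 0.358975) = 0.333515 ≈ 0.334.

d(X,Y) = 0.539, d(X,Z) = 0.222, d(Y,Z) = 0.334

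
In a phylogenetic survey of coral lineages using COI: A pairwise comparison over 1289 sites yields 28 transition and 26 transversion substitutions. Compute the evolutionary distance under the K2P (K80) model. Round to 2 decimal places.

P = 28/1289 ≈ 0.021722 and Q = 26/1289 ≈ 0.020171.
Under the Kimura two-parameter model, d = −½ ln(1 − 2P − Q) − ¼ ln(1 − 2Q).
1 − 2P − Q = 0.936385, giving −½ ln(0.936385) = 0.032864.
1 − 2Q = 0.959658, giving −¼ ln(0.959658) = 0.010295.
d = 0.032864 + 0.010295 = 0.043159.

0.04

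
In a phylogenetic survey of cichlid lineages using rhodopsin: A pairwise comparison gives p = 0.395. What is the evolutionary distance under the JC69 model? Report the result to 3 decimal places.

0.561

d = −(3/4) ln(1 − 4p/3) = −0.75 ln(1 − 0.526667) = −0.75 ln(0.473333)
  = −0.75 × (-0.747956) = 0.560967 substitutions/site.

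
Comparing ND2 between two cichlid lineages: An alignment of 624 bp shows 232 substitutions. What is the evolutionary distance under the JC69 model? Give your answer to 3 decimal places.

p = 232/624 ≈ 0.371795.
d = −(3/4) ln(1 − 4p/3) = −0.75 ln(1 − 0.495727) = −0.75 ln(0.504273)
  = −0.75 × (-0.684637) = 0.513478 substitutions/site.

0.513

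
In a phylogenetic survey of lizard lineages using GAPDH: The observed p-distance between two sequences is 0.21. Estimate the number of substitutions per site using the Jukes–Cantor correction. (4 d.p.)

d = −(3/4) ln(1 − 4p/3) = −0.75 ln(1 − 0.28) = −0.75 ln(0.72)
  = −0.75 × (-0.328504) = 0.246378 substitutions/site.

0.2464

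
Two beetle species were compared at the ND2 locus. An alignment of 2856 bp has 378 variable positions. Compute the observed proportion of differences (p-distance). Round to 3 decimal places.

0.132

p = 378/2856 = 0.132352… ≈ 0.132 (to 3 d.p.).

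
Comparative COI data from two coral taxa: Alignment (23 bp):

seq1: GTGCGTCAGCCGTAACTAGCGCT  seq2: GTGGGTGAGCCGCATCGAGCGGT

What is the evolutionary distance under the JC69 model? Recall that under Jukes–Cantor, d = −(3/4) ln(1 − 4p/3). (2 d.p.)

0.32

The sequences differ at 6 of 23 sites (4, 7, 13, 15, 17, 22), so p = 6/23 ≈ 0.26087.
d = −(3/4) ln(1 − 4p/3) = −0.75 ln(1 − 0.347827) = −0.75 ln(0.652173)
  = −0.75 × (-0.427445) = 0.320584 substitutions/site.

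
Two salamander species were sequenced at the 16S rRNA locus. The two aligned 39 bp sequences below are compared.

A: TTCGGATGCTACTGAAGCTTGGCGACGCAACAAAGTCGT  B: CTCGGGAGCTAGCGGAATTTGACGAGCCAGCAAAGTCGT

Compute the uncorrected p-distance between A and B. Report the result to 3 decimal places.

0.308

The sequences differ at 12 of 39 positions.
p = 12/39 = 0.307692… ≈ 0.308 (to 3 d.p.).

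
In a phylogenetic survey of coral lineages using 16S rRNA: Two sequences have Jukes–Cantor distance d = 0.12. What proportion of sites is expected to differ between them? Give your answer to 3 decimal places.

0.111

p = (3/4)(1 − e^(−4d/3)) = 0.75 × (1 − e^(-0.16)) = 0.75 × (1 − 0.852144) = 0.110892.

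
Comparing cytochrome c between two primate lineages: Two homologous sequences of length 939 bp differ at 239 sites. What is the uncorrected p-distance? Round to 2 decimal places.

0.25

p = 239/939 = 0.254526… ≈ 0.25 (to 2 d.p.).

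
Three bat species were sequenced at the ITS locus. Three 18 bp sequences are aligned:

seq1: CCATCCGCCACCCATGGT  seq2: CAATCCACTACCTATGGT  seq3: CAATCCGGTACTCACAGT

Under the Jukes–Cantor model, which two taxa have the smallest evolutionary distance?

seq1–seq2: 4/18 differ, p = 0.222, d = 0.264.
seq1–seq3: 6/18 differ, p = 0.333, d = 0.441.
seq2–seq3: 6/18 differ, p = 0.333, d = 0.441.
The smallest distance is between seq1 and seq2.

seq1 and seq2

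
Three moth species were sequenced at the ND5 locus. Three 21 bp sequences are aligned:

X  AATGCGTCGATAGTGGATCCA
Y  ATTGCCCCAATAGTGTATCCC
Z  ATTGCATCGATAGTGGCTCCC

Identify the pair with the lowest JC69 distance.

X and Z

X–Y: 6/21 differ, p = 0.286, d = 0.360.
X–Z: 4/21 differ, p = 0.190, d = 0.220.
Y–Z: 5/21 differ, p = 0.238, d = 0.286.
The smallest distance is between X and Z.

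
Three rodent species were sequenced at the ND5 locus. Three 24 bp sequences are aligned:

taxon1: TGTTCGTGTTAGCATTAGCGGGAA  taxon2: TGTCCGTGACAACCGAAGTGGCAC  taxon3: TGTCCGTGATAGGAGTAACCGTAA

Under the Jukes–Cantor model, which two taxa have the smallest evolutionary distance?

taxon1 and taxon3

taxon1–taxon2: 10/24 differ, p = 0.417, d = 0.608.
taxon1–taxon3: 7/24 differ, p = 0.292, d = 0.369.
taxon2–taxon3: 10/24 differ, p = 0.417, d = 0.608.
The smallest distance is between taxon1 and taxon3.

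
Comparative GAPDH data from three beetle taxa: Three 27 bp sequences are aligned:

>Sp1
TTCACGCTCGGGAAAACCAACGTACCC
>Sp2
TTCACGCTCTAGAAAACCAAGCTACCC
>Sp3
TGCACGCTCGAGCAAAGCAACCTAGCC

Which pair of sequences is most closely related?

Sp1 and Sp2

Sp1–Sp2: 4/27 differ, p = 0.148, d = 0.165.
Sp1–Sp3: 6/27 differ, p = 0.222, d = 0.264.
Sp2–Sp3: 6/27 differ, p = 0.222, d = 0.264.
The smallest distance is between Sp1 and Sp2.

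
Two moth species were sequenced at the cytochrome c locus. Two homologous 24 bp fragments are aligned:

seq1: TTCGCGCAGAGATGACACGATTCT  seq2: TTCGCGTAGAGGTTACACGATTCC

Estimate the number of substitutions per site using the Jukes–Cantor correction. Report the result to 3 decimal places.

The sequences differ at 4 of 24 sites (7, 12, 14, 24), so p = 4/24 ≈ 0.166667.
d = −(3/4) ln(1 − 4p/3) = −0.75 ln(1 − 0.222223) = −0.75 ln(0.777777)
  = −0.75 × (-0.251315) = 0.188486 substitutions/site.

0.188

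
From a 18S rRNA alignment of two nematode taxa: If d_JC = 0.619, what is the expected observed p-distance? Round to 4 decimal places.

0.4214

p = (3/4)(1 − e^(−4d/3)) = 0.75 × (1 − e^(-0.825333)) = 0.75 × (1 − 0.438089) = 0.421433.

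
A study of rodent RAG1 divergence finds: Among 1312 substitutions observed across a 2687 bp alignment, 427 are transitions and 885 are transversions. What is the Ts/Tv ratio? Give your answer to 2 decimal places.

R = 427/885 = 0.482485… ≈ 0.48 (to 2 d.p.).

0.48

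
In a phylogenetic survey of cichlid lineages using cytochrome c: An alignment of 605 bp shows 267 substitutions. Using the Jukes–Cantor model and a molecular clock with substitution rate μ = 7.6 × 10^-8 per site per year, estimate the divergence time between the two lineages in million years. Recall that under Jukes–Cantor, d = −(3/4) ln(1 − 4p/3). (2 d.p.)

p = 267/605 ≈ 0.441322.
d = −(3/4) ln(1 − 4p/3) = −0.75 ln(1 − 0.588429) = −0.75 ln(0.411571)
  = −0.75 × (-0.887774) = 0.665831 substitutions/site.
Under a molecular clock d = 2μt, so t = d/(2μ) = 0.665831 / (2 × 7.6 × 10^-8) = 4.38 million years.

4.38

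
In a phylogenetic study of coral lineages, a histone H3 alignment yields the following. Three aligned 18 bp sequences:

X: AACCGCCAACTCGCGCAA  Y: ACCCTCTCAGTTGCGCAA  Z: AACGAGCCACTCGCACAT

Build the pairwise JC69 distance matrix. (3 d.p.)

X–Y: 6/18 sites differ → p ≈ 0.333333, d = −0.75 ln(1 − 0.444444) = 0.440839 ≈ 0.441.
X–Z: 6/18 sites differ → p ≈ 0.333333, d = −0.75 ln(1 − 0.444444) = 0.440839 ≈ 0.441.
Y–Z: 9/18 sites differ → p = 0.5, d = −0.75 ln(1 − 0.666667) = 0.823960 ≈ 0.824.

d(X,Y) = 0.441, d(X,Z) = 0.441, d(Y,Z) = 0.824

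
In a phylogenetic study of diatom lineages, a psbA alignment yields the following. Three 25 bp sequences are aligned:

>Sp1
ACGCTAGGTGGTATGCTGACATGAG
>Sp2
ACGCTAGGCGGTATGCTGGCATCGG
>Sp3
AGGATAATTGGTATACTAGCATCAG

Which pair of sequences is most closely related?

Sp1–Sp2: 4/25 differ, p = 0.160, d = 0.180.
Sp1–Sp3: 8/25 differ, p = 0.320, d = 0.417.
Sp2–Sp3: 8/25 differ, p = 0.320, d = 0.417.
The smallest distance is between Sp1 and Sp2.

Sp1 and Sp2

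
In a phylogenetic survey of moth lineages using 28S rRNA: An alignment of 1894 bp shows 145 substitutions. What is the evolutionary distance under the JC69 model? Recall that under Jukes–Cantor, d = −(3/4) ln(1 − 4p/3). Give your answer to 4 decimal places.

p = 145/1894 ≈ 0.076558.
d = −(3/4) ln(1 − 4p/3) = −0.75 ln(1 − 0.102077) = −0.75 ln(0.897923)
  = −0.75 × (-0.107671) = 0.080753 substitutions/site.

0.0808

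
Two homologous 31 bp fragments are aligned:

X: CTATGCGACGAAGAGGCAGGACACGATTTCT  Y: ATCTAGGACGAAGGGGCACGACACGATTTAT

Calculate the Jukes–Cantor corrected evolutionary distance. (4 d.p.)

0.2687

The sequences differ at 7 of 31 sites (1, 3, 5, 6, 14, 19, 30), so p = 7/31 ≈ 0.225806.
d = −(3/4) ln(1 − 4p/3) = −0.75 ln(1 − 0.301075) = −0.75 ln(0.698925)
  = −0.75 × (-0.358212) = 0.268659 substitutions/site.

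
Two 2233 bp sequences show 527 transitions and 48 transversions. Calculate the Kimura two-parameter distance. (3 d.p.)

0.351

P = 527/2233 ≈ 0.236005 and Q = 48/2233 ≈ 0.021496.
Under the Kimura two-parameter model, d = −½ ln(1 − 2P − Q) − ¼ ln(1 − 2Q).
1 − 2P − Q = 0.506494, giving −½ ln(0.506494) = 0.340121.
1 − 2Q = 0.957008, giving −¼ ln(0.957008) = 0.010986.
d = 0.340121 + 0.010986 = 0.351107.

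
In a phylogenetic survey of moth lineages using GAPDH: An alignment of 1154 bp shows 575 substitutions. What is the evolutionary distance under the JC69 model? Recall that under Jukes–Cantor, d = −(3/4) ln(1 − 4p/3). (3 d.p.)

p = 575/1154 ≈ 0.498267.
d = −(3/4) ln(1 − 4p/3) = −0.75 ln(1 − 0.664356) = −0.75 ln(0.335644)
  = −0.75 × (-1.091704) = 0.818778 substitutions/site.

0.819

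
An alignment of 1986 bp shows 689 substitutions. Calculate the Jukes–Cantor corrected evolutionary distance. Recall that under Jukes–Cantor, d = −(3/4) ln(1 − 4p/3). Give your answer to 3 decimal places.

p = 689/1986 ≈ 0.346928.
d = −(3/4) ln(1 − 4p/3) = −0.75 ln(1 − 0.462571) = −0.75 ln(0.537429)
  = −0.75 × (-0.620959) = 0.465719 substitutions/site.

0.466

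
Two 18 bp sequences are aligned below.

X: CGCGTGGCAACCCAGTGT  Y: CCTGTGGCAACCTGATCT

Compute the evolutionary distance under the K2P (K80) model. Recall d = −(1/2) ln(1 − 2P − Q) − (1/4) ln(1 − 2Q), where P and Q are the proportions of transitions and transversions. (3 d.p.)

Of 18 sites, 4 differences are transitions and 2 are transversions, so P = 4/18 ≈ 0.222222 and Q = 2/18 ≈ 0.111111.
Under the Kimura two-parameter model, d = −½ ln(1 − 2P − Q) − ¼ ln(1 − 2Q).
1 − 2P − Q = 0.444445, giving −½ ln(0.444445) = 0.405464.
1 − 2Q = 0.777778, giving −¼ ln(0.777778) = 0.062829.
d = 0.405464 + 0.062829 = 0.468293.

0.468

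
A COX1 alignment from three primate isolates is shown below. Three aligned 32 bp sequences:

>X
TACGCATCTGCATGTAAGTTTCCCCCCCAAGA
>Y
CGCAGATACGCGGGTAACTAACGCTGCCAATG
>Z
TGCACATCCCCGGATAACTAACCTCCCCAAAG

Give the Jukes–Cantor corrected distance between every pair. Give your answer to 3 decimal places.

d(X,Y) = 0.824, d(X,Z) = 0.585, d(Y,Z) = 0.404

X–Y: 16/32 sites differ → p = 0.5, d = −0.75 ln(1 − 0.666667) = 0.823960 ≈ 0.824.
X–Z: 13/32 sites differ → p = 0.40625, d = −0.75 ln(1 − 0.541667) = 0.585119 ≈ 0.585.
Y–Z: 10/32 sites differ → p = 0.3125, d = −0.75 ln(1 − 0.416667) = 0.404248 ≈ 0.404.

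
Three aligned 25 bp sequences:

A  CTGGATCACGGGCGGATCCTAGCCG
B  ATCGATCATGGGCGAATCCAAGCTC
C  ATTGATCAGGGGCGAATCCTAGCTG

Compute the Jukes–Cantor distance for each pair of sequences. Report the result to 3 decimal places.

A–B: 7/25 sites differ → p = 0.28, d = −0.75 ln(1 − 0.373333) = 0.350505 ≈ 0.351.
A–C: 5/25 sites differ → p = 0.2, d = −0.75 ln(1 − 0.266667) = 0.232617 ≈ 0.233.
B–C: 4/25 sites differ → p = 0.16, d = −0.75 ln(1 − 0.213333) = 0.179963 ≈ 0.180.

d(A,B) = 0.351, d(A,C) = 0.233, d(B,C) = 0.180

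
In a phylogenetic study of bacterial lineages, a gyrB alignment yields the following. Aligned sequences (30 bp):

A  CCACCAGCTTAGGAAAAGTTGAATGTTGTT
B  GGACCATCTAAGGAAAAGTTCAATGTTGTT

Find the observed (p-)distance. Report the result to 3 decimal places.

0.167

The sequences differ at 5 of 30 positions (sites 1, 2, 7, 10, 21).
p = 5/30 = 0.166666… ≈ 0.167 (to 3 d.p.).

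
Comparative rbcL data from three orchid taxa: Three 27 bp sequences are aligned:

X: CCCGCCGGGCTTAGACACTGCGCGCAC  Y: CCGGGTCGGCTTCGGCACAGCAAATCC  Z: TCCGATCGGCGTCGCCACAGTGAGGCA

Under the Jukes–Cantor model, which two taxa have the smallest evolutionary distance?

Y and Z

X–Y: 12/27 differ, p = 0.444, d = 0.673.
X–Z: 13/27 differ, p = 0.481, d = 0.770.
Y–Z: 10/27 differ, p = 0.370, d = 0.511.
The smallest distance is between Y and Z.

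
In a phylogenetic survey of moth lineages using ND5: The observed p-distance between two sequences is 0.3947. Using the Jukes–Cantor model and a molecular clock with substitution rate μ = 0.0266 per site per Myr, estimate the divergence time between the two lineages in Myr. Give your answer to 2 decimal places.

10.53

d = −(3/4) ln(1 − 4p/3) = −0.75 ln(1 − 0.526267) = −0.75 ln(0.473733)
  = −0.75 × (-0.747111) = 0.560333 substitutions/site.
Under a molecular clock d = 2μt, so t = d/(2μ) = 0.560333 / (2 × 0.0266) = 10.53 Myr.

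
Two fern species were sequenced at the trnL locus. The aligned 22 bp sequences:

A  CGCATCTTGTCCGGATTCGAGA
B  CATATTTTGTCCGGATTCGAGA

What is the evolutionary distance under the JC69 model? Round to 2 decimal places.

0.15

The sequences differ at 3 of 22 sites (2, 3, 6), so p = 3/22 ≈ 0.136364.
d = −(3/4) ln(1 − 4p/3) = −0.75 ln(1 − 0.181819) = −0.75 ln(0.818181)
  = −0.75 × (-0.200672) = 0.150504 substitutions/site.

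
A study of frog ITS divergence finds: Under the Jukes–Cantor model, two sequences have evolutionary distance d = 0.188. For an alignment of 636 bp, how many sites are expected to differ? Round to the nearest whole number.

Invert JC69: p = (3/4)(1 − e^(−4d/3)) = 0.75 × (1 − e^(-0.250667)) = 0.75 × (1 − 0.778281) = 0.166289.
Expected differing sites = pL ≈ 0.166289 × 636 = 105.759804 ≈ 106.

106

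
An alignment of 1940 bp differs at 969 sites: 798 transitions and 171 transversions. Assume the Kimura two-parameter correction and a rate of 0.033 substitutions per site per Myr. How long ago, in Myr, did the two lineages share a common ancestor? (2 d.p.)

P = 798/1940 ≈ 0.41134 and Q = 171/1940 ≈ 0.088144.
Under the Kimura two-parameter model, d = −½ ln(1 − 2P − Q) − ¼ ln(1 − 2Q).
1 − 2P − Q = 0.089176, giving −½ ln(0.089176) = 1.208572.
1 − 2Q = 0.823712, giving −¼ ln(0.823712) = 0.048484.
d = 1.208572 + 0.048484 = 1.257056.
Under a molecular clock d = 2μt, so t = d/(2μ) = 1.257056 / (2 × 0.033) = 19.05 Myr.

19.05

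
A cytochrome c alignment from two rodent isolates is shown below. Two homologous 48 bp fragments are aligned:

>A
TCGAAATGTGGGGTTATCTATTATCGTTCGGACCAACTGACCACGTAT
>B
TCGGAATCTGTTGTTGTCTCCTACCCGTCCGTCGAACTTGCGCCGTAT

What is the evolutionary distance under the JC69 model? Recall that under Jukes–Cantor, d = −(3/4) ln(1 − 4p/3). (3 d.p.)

The sequences differ at 17 of 48 sites, so p = 17/48 ≈ 0.354167.
d = −(3/4) ln(1 − 4p/3) = −0.75 ln(1 − 0.472223) = −0.75 ln(0.527777)
  = −0.75 × (-0.639081) = 0.479311 substitutions/site.

0.479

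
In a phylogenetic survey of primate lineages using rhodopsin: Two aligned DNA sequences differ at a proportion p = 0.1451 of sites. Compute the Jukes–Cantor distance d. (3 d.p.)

d = −(3/4) ln(1 − 4p/3) = −0.75 ln(1 − 0.193467) = −0.75 ln(0.806533)
  = −0.75 × (-0.215010) = 0.161258 substitutions/site.

0.161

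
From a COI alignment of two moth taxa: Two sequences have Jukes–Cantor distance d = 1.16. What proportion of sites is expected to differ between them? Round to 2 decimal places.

p = (3/4)(1 − e^(−4d/3)) = 0.75 × (1 − e^(-1.546667)) = 0.75 × (1 − 0.212957) = 0.590282.

0.59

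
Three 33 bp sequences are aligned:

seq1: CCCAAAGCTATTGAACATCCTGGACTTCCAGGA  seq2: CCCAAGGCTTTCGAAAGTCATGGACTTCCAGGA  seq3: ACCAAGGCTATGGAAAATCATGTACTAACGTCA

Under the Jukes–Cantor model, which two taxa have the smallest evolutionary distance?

seq1 and seq2

seq1–seq2: 6/33 differ, p = 0.182, d = 0.208.
seq1–seq3: 11/33 differ, p = 0.333, d = 0.441.
seq2–seq3: 10/33 differ, p = 0.303, d = 0.388.
The smallest distance is between seq1 and seq2.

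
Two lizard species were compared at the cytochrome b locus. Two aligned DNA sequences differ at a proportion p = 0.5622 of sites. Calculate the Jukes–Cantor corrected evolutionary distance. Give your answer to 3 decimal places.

1.039

d = −(3/4) ln(1 − 4p/3) = −0.75 ln(1 − 0.7496) = −0.75 ln(0.2504)
  = −0.75 × (-1.384696) = 1.038522 substitutions/site.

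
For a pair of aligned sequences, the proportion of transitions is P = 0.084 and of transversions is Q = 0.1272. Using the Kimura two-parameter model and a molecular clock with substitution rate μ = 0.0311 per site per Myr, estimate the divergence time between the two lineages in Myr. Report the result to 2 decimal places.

3.99

Under the Kimura two-parameter model, d = −½ ln(1 − 2P − Q) − ¼ ln(1 − 2Q).
1 − 2P − Q = 0.7048, giving −½ ln(0.7048) = 0.174921.
1 − 2Q = 0.7456, giving −¼ ln(0.7456) = 0.073392.
d = 0.174921 + 0.073392 = 0.248313.
Under a molecular clock d = 2μt, so t = d/(2μ) = 0.248313 / (2 × 0.0311) = 3.99 Myr.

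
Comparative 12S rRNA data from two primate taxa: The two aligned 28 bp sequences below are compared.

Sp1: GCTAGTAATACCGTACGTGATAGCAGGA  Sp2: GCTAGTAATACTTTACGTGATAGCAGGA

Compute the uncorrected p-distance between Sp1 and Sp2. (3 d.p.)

The sequences differ at 2 of 28 positions (sites 12, 13).
p = 2/28 = 0.071428… ≈ 0.071 (to 3 d.p.).

0.071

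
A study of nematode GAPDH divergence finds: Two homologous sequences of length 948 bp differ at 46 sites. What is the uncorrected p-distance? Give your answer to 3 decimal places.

p = 46/948 = 0.048523… ≈ 0.049 (to 3 d.p.).

0.049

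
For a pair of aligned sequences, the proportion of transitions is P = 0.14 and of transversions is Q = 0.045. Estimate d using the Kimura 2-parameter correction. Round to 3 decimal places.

Under the Kimura two-parameter model, d = −½ ln(1 − 2P − Q) − ¼ ln(1 − 2Q).
1 − 2P − Q = 0.675, giving −½ ln(0.675) = 0.196521.
1 − 2Q = 0.91, giving −¼ ln(0.91) = 0.023578.
d = 0.196521 + 0.023578 = 0.220099.

0.220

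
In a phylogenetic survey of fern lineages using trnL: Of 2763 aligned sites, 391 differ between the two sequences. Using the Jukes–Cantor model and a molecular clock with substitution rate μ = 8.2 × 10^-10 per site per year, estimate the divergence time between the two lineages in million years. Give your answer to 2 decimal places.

p = 391/2763 ≈ 0.141513.
d = −(3/4) ln(1 − 4p/3) = −0.75 ln(1 − 0.188684) = −0.75 ln(0.811316)
  = −0.75 × (-0.209098) = 0.156824 substitutions/site.
Under a molecular clock d = 2μt, so t = d/(2μ) = 0.156824 / (2 × 8.2 × 10^-10) = 95.62 million years.

95.62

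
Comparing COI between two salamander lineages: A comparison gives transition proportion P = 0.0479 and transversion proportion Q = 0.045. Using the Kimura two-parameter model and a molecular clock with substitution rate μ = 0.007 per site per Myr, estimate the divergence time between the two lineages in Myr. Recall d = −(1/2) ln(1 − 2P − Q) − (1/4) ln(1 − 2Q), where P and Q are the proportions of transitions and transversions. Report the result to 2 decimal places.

7.10

Under the Kimura two-parameter model, d = −½ ln(1 − 2P − Q) − ¼ ln(1 − 2Q).
1 − 2P − Q = 0.8592, giving −½ ln(0.8592) = 0.075877.
1 − 2Q = 0.91, giving −¼ ln(0.91) = 0.023578.
d = 0.075877 + 0.023578 = 0.099455.
Under a molecular clock d = 2μt, so t = d/(2μ) = 0.099455 / (2 × 0.007) = 7.10 Myr.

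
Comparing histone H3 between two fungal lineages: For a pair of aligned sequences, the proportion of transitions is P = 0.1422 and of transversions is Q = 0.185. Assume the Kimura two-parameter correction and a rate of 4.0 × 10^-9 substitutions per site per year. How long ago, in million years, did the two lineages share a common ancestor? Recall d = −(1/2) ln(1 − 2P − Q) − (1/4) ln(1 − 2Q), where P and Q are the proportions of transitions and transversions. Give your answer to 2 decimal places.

54.05

Under the Kimura two-parameter model, d = −½ ln(1 − 2P − Q) − ¼ ln(1 − 2Q).
1 − 2P − Q = 0.5306, giving −½ ln(0.5306) = 0.316873.
1 − 2Q = 0.63, giving −¼ ln(0.63) = 0.115509.
d = 0.316873 + 0.115509 = 0.432382.
Under a molecular clock d = 2μt, so t = d/(2μ) = 0.432382 / (2 × 4.0 × 10^-9) = 54.05 million years.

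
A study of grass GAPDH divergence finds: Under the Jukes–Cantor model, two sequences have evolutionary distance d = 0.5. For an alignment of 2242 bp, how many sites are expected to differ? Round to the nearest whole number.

Invert JC69: p = (3/4)(1 − e^(−4d/3)) = 0.75 × (1 − e^(-0.666667)) = 0.75 × (1 − 0.513417) = 0.364937.
Expected differing sites = pL ≈ 0.364937 × 2242 = 818.188754 ≈ 818.

818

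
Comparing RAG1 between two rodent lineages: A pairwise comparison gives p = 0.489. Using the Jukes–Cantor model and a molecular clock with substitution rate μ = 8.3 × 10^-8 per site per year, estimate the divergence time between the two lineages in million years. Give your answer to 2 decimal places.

d = −(3/4) ln(1 − 4p/3) = −0.75 ln(1 − 0.652) = −0.75 ln(0.348)
  = −0.75 × (-1.055553) = 0.791665 substitutions/site.
Under a molecular clock d = 2μt, so t = d/(2μ) = 0.791665 / (2 × 8.3 × 10^-8) = 4.77 million years.

4.77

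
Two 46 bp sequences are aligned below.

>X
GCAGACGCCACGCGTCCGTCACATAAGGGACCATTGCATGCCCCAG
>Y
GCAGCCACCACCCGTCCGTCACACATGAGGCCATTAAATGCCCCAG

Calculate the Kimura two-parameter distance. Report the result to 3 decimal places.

0.229

Of 46 sites, 5 differences are transitions and 4 are transversions, so P = 5/46 ≈ 0.108696 and Q = 4/46 ≈ 0.086957.
Under the Kimura two-parameter model, d = −½ ln(1 − 2P − Q) − ¼ ln(1 − 2Q).
1 − 2P − Q = 0.695651, giving −½ ln(0.695651) = 0.181454.
1 − 2Q = 0.826086, giving −¼ ln(0.826086) = 0.047764.
d = 0.181454 + 0.047764 = 0.229218.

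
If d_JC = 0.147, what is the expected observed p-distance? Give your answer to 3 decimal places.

p = (3/4)(1 − e^(−4d/3)) = 0.75 × (1 − e^(-0.196)) = 0.75 × (1 − 0.822012) = 0.133491.

0.133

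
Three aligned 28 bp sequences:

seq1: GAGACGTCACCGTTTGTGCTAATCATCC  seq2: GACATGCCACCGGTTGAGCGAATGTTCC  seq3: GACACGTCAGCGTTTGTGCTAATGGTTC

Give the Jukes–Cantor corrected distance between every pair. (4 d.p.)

d(seq1,seq2) = 0.3597, d(seq1,seq3) = 0.2040, d(seq2,seq3) = 0.3597

seq1–seq2: 8/28 sites differ → p ≈ 0.285714, d = −0.75 ln(1 − 0.380952) = 0.359679 ≈ 0.3597.
seq1–seq3: 5/28 sites differ → p ≈ 0.178571, d = −0.75 ln(1 − 0.238095) = 0.203950 ≈ 0.2040.
seq2–seq3: 8/28 sites differ → p ≈ 0.285714, d = −0.75 ln(1 − 0.380952) = 0.359679 ≈ 0.3597.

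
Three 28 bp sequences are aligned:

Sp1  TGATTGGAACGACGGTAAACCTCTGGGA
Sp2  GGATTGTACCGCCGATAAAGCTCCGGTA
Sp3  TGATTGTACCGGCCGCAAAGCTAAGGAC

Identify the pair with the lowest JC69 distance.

Sp1–Sp2: 8/28 differ, p = 0.286, d = 0.360.
Sp1–Sp3: 10/28 differ, p = 0.357, d = 0.485.
Sp2–Sp3: 9/28 differ, p = 0.321, d = 0.420.
The smallest distance is between Sp1 and Sp2.

Sp1 and Sp2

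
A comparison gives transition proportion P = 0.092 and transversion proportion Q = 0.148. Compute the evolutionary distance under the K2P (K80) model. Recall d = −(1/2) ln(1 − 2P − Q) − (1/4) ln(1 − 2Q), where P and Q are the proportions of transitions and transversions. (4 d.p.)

0.2895

Under the Kimura two-parameter model, d = −½ ln(1 − 2P − Q) − ¼ ln(1 − 2Q).
1 − 2P − Q = 0.668, giving −½ ln(0.668) = 0.201734.
1 − 2Q = 0.704, giving −¼ ln(0.704) = 0.087744.
d = 0.201734 + 0.087744 = 0.289478.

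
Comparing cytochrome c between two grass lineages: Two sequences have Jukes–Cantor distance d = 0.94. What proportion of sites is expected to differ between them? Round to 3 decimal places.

p = (3/4)(1 − e^(−4d/3)) = 0.75 × (1 − e^(-1.253333)) = 0.75 × (1 − 0.285551) = 0.535837.

0.536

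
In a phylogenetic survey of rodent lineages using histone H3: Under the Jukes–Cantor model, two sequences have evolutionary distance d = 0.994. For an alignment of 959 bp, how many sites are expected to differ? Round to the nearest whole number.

528

Invert JC69: p = (3/4)(1 − e^(−4d/3)) = 0.75 × (1 − e^(-1.325333)) = 0.75 × (1 − 0.265714) = 0.550715.
Expected differing sites = pL ≈ 0.550715 × 959 = 528.135685 ≈ 528.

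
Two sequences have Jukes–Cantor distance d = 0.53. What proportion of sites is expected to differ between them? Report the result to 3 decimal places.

p = (3/4)(1 − e^(−4d/3)) = 0.75 × (1 − e^(-0.706667)) = 0.75 × (1 − 0.493286) = 0.380036.

0.380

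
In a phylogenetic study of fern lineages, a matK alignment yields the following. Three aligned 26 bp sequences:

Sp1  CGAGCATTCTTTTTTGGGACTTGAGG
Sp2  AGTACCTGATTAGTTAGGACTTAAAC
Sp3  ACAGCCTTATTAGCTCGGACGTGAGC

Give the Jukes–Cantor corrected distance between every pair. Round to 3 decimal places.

Sp1–Sp2: 12/26 sites differ → p ≈ 0.461538, d = −0.75 ln(1 − 0.615384) = 0.716632 ≈ 0.717.
Sp1–Sp3: 10/26 sites differ → p ≈ 0.384615, d = −0.75 ln(1 − 0.51282) = 0.539341 ≈ 0.539.
Sp2–Sp3: 9/26 sites differ → p ≈ 0.346154, d = −0.75 ln(1 − 0.461539) = 0.464280 ≈ 0.464.

d(Sp1,Sp2) = 0.717, d(Sp1,Sp3) = 0.539, d(Sp2,Sp3) = 0.464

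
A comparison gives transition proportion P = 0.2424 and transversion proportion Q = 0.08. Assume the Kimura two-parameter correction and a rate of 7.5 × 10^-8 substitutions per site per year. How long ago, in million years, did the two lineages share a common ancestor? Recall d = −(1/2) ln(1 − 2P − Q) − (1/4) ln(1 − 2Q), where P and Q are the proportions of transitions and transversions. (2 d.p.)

3.06

Under the Kimura two-parameter model, d = −½ ln(1 − 2P − Q) − ¼ ln(1 − 2Q).
1 − 2P − Q = 0.4352, giving −½ ln(0.4352) = 0.415975.
1 − 2Q = 0.84, giving −¼ ln(0.84) = 0.043588.
d = 0.415975 + 0.043588 = 0.459563.
Under a molecular clock d = 2μt, so t = d/(2μ) = 0.459563 / (2 × 7.5 × 10^-8) = 3.06 million years.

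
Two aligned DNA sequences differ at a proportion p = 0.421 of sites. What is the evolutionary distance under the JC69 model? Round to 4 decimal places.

0.6180

d = −(3/4) ln(1 − 4p/3) = −0.75 ln(1 − 0.561333) = −0.75 ln(0.438667)
  = −0.75 × (-0.824015) = 0.618011 substitutions/site.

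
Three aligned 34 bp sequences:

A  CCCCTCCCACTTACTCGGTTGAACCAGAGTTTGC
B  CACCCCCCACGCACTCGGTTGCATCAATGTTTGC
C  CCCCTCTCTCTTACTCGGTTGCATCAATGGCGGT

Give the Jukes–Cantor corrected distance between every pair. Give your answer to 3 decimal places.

d(A,B) = 0.282, d(A,C) = 0.373, d(B,C) = 0.373

A–B: 8/34 sites differ → p ≈ 0.235294, d = −0.75 ln(1 − 0.313725) = 0.282358 ≈ 0.282.
A–C: 10/34 sites differ → p ≈ 0.294118, d = −0.75 ln(1 − 0.392157) = 0.373379 ≈ 0.373.
B–C: 10/34 sites differ → p ≈ 0.294118, d = −0.75 ln(1 − 0.392157) = 0.373379 ≈ 0.373.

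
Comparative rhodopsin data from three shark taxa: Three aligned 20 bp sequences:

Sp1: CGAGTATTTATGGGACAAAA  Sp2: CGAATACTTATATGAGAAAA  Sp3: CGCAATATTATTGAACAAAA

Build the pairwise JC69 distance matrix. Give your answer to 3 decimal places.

d(Sp1,Sp2) = 0.304, d(Sp1,Sp3) = 0.471, d(Sp2,Sp3) = 0.572

Sp1–Sp2: 5/20 sites differ → p = 0.25, d = −0.75 ln(1 − 0.333333) = 0.304098 ≈ 0.304.
Sp1–Sp3: 7/20 sites differ → p = 0.35, d = −0.75 ln(1 − 0.466667) = 0.471457 ≈ 0.471.
Sp2–Sp3: 8/20 sites differ → p = 0.4, d = −0.75 ln(1 − 0.533333) = 0.571605 ≈ 0.572.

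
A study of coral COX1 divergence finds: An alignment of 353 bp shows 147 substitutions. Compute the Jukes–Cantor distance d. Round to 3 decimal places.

0.608

p = 147/353 ≈ 0.416431.
d = −(3/4) ln(1 − 4p/3) = −0.75 ln(1 − 0.555241) = −0.75 ln(0.444759)
  = −0.75 × (-0.810223) = 0.607667 substitutions/site.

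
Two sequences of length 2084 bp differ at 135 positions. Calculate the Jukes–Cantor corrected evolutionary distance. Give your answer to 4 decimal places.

0.0677

p = 135/2084 ≈ 0.064779.
d = −(3/4) ln(1 − 4p/3) = −0.75 ln(1 − 0.086372) = −0.75 ln(0.913628)
  = −0.75 × (-0.090332) = 0.067749 substitutions/site.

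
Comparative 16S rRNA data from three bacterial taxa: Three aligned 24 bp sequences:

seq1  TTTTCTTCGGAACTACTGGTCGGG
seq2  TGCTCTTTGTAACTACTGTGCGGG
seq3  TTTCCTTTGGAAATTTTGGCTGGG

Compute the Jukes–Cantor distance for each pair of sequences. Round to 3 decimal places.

d(seq1,seq2) = 0.304, d(seq1,seq3) = 0.369, d(seq2,seq3) = 0.608

seq1–seq2: 6/24 sites differ → p = 0.25, d = −0.75 ln(1 − 0.333333) = 0.304098 ≈ 0.304.
seq1–seq3: 7/24 sites differ → p ≈ 0.291667, d = −0.75 ln(1 − 0.388889) = 0.369358 ≈ 0.369.
seq2–seq3: 10/24 sites differ → p ≈ 0.416667, d = −0.75 ln(1 − 0.555556) = 0.608198 ≈ 0.608.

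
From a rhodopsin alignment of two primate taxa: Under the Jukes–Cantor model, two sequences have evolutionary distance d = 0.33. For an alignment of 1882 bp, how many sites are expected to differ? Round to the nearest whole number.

502

Invert JC69: p = (3/4)(1 − e^(−4d/3)) = 0.75 × (1 − e^(-0.44)) = 0.75 × (1 − 0.644036) = 0.266973.
Expected differing sites = pL ≈ 0.266973 × 1882 = 502.443186 ≈ 502.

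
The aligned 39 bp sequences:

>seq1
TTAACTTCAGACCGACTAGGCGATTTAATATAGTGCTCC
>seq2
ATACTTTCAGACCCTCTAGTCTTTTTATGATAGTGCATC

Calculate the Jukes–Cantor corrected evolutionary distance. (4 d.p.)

0.3961

The sequences differ at 12 of 39 sites, so p = 12/39 ≈ 0.307692.
d = −(3/4) ln(1 − 4p/3) = −0.75 ln(1 − 0.410256) = −0.75 ln(0.589744)
  = −0.75 × (-0.528067) = 0.396050 substitutions/site.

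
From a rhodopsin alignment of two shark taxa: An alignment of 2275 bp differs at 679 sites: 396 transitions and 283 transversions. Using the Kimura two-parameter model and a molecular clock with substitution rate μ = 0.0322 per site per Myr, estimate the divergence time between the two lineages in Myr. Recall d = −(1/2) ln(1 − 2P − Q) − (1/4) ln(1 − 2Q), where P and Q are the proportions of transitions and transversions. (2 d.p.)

P = 396/2275 ≈ 0.174066 and Q = 283/2275 ≈ 0.124396.
Under the Kimura two-parameter model, d = −½ ln(1 − 2P − Q) − ¼ ln(1 − 2Q).
1 − 2P − Q = 0.527472, giving −½ ln(0.527472) = 0.319830.
1 − 2Q = 0.751208, giving −¼ ln(0.751208) = 0.071518.
d = 0.319830 + 0.071518 = 0.391348.
Under a molecular clock d = 2μt, so t = d/(2μ) = 0.391348 / (2 × 0.0322) = 6.08 Myr.

6.08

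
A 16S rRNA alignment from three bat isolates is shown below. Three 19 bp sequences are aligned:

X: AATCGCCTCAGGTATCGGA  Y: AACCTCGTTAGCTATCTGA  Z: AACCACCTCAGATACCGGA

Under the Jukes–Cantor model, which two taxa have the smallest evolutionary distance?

X and Z

X–Y: 6/19 differ, p = 0.316, d = 0.410.
X–Z: 4/19 differ, p = 0.211, d = 0.247.
Y–Z: 6/19 differ, p = 0.316, d = 0.410.
The smallest distance is between X and Z.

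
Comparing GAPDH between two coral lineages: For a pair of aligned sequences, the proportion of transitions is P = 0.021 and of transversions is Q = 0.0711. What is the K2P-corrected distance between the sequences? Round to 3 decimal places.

Under the Kimura two-parameter model, d = −½ ln(1 − 2P − Q) − ¼ ln(1 − 2Q).
1 − 2P − Q = 0.8869, giving −½ ln(0.8869) = 0.060012.
1 − 2Q = 0.8578, giving −¼ ln(0.8578) = 0.038346.
d = 0.060012 + 0.038346 = 0.098358.

0.098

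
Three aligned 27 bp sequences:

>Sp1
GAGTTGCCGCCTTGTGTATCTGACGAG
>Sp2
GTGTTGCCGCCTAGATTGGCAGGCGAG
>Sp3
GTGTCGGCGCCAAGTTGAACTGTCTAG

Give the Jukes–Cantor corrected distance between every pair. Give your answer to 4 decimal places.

Sp1–Sp2: 8/27 sites differ → p ≈ 0.296296, d = −0.75 ln(1 − 0.395061) = 0.376971 ≈ 0.3770.
Sp1–Sp3: 10/27 sites differ → p ≈ 0.37037, d = −0.75 ln(1 − 0.493827) = 0.510658 ≈ 0.5107.
Sp2–Sp3: 10/27 sites differ → p ≈ 0.37037, d = −0.75 ln(1 − 0.493827) = 0.510658 ≈ 0.5107.

d(Sp1,Sp2) = 0.3770, d(Sp1,Sp3) = 0.5107, d(Sp2,Sp3) = 0.5107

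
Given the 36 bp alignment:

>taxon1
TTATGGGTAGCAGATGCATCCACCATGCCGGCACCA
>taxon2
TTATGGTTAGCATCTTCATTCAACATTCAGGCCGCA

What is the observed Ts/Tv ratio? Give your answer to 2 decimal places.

Transitions are A↔G and C↔T; transversions are all other mismatches.
Transitions: 1. Transversions: 9.
R = 1/9 = 0.111111… ≈ 0.11 (to 2 d.p.).

0.11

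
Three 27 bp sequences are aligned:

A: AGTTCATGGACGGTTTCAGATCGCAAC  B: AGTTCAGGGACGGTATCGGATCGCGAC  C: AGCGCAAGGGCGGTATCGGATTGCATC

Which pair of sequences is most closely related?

A and B

A–B: 4/27 differ, p = 0.148, d = 0.165.
A–C: 8/27 differ, p = 0.296, d = 0.377.
B–C: 7/27 differ, p = 0.259, d = 0.318.
The smallest distance is between A and B.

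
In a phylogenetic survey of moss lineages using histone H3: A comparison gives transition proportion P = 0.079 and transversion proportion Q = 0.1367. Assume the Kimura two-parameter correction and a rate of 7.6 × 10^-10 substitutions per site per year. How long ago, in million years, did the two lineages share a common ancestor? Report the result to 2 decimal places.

167.38

Under the Kimura two-parameter model, d = −½ ln(1 − 2P − Q) − ¼ ln(1 − 2Q).
1 − 2P − Q = 0.7053, giving −½ ln(0.7053) = 0.174566.
1 − 2Q = 0.7266, giving −¼ ln(0.7266) = 0.079845.
d = 0.174566 + 0.079845 = 0.254411.
Under a molecular clock d = 2μt, so t = d/(2μ) = 0.254411 / (2 × 7.6 × 10^-10) = 167.38 million years.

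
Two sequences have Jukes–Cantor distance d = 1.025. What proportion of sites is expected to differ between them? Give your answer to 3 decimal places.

0.559

p = (3/4)(1 − e^(−4d/3)) = 0.75 × (1 − e^(-1.366667)) = 0.75 × (1 − 0.254955) = 0.558784.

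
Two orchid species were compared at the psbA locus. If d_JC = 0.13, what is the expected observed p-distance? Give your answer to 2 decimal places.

0.12

p = (3/4)(1 − e^(−4d/3)) = 0.75 × (1 − e^(-0.173333)) = 0.75 × (1 − 0.840858) = 0.119357.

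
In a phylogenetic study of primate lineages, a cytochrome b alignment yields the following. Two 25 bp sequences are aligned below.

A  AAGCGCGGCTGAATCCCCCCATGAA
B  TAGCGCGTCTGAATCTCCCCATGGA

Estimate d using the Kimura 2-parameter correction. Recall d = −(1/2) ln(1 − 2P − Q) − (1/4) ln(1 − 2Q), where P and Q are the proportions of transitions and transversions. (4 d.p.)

0.1808

Of 25 sites, 2 differences are transitions and 2 are transversions, so P = 2/25 = 0.08 and Q = 2/25 = 0.08.
Under the Kimura two-parameter model, d = −½ ln(1 − 2P − Q) − ¼ ln(1 − 2Q).
1 − 2P − Q = 0.76, giving −½ ln(0.76) = 0.137218.
1 − 2Q = 0.84, giving −¼ ln(0.84) = 0.043588.
d = 0.137218 + 0.043588 = 0.180806.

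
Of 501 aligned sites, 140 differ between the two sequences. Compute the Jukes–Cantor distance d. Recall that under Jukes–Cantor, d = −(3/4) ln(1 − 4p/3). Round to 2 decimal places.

0.35

p = 140/501 ≈ 0.279441.
d = −(3/4) ln(1 − 4p/3) = −0.75 ln(1 − 0.372588) = −0.75 ln(0.627412)
  = −0.75 × (-0.466152) = 0.349614 substitutions/site.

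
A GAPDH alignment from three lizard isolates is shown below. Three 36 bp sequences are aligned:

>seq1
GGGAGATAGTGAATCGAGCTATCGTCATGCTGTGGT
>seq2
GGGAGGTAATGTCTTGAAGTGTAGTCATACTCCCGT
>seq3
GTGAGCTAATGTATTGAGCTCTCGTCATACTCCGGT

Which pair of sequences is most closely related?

seq1–seq2: 13/36 differ, p = 0.361, d = 0.493.
seq1–seq3: 9/36 differ, p = 0.250, d = 0.304.
seq2–seq3: 8/36 differ, p = 0.222, d = 0.264.
The smallest distance is between seq2 and seq3.

seq2 and seq3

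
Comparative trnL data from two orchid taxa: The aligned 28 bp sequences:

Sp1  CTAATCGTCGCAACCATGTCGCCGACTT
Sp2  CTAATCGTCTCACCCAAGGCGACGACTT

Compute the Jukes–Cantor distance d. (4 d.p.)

The sequences differ at 5 of 28 sites (10, 13, 17, 19, 22), so p = 5/28 ≈ 0.178571.
d = −(3/4) ln(1 − 4p/3) = −0.75 ln(1 − 0.238095) = −0.75 ln(0.761905)
  = −0.75 × (-0.271933) = 0.203950 substitutions/site.

0.2040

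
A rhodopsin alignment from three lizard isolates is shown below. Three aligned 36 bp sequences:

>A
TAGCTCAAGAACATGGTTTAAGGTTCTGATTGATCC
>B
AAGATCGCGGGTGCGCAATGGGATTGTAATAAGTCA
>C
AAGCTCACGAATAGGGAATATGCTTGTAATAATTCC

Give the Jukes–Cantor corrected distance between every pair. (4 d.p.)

A–B: 21/36 sites differ → p ≈ 0.583333, d = −0.75 ln(1 − 0.777777) = 1.128055 ≈ 1.1281.
A–C: 13/36 sites differ → p ≈ 0.361111, d = −0.75 ln(1 − 0.481481) = 0.492584 ≈ 0.4926.
B–C: 12/36 sites differ → p ≈ 0.333333, d = −0.75 ln(1 − 0.444444) = 0.440839 ≈ 0.4408.

d(A,B) = 1.1281, d(A,C) = 0.4926, d(B,C) = 0.4408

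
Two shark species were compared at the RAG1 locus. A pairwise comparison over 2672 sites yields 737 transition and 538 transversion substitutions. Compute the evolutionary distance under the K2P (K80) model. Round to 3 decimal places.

P = 737/2672 ≈ 0.275823 and Q = 538/2672 ≈ 0.201347.
Under the Kimura two-parameter model, d = −½ ln(1 − 2P − Q) − ¼ ln(1 − 2Q).
1 − 2P − Q = 0.247007, giving −½ ln(0.247007) = 0.699169.
1 − 2Q = 0.597306, giving −¼ ln(0.597306) = 0.128831.
d = 0.699169 + 0.128831 = 0.828000.

0.828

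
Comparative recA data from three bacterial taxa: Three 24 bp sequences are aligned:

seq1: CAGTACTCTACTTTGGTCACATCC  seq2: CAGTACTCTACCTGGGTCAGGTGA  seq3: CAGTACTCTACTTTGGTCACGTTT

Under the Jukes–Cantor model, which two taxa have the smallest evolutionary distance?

seq1 and seq3

seq1–seq2: 6/24 differ, p = 0.250, d = 0.304.
seq1–seq3: 3/24 differ, p = 0.125, d = 0.137.
seq2–seq3: 5/24 differ, p = 0.208, d = 0.244.
The smallest distance is between seq1 and seq3.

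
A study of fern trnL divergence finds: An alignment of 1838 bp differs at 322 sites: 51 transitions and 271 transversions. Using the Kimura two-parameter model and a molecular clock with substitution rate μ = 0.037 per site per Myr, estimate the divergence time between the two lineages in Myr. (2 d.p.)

2.71

P = 51/1838 ≈ 0.027748 and Q = 271/1838 ≈ 0.147443.
Under the Kimura two-parameter model, d = −½ ln(1 − 2P − Q) − ¼ ln(1 − 2Q).
1 − 2P − Q = 0.797061, giving −½ ln(0.797061) = 0.113412.
1 − 2Q = 0.705114, giving −¼ ln(0.705114) = 0.087349.
d = 0.113412 + 0.087349 = 0.200761.
Under a molecular clock d = 2μt, so t = d/(2μ) = 0.200761 / (2 × 0.037) = 2.71 Myr.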